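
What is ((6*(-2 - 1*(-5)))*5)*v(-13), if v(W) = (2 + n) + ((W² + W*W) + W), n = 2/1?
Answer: 29610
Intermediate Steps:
n = 2 (n = 2*1 = 2)
v(W) = 4 + W + 2*W² (v(W) = (2 + 2) + ((W² + W*W) + W) = 4 + ((W² + W²) + W) = 4 + (2*W² + W) = 4 + (W + 2*W²) = 4 + W + 2*W²)
((6*(-2 - 1*(-5)))*5)*v(-13) = ((6*(-2 - 1*(-5)))*5)*(4 - 13 + 2*(-13)²) = ((6*(-2 + 5))*5)*(4 - 13 + 2*169) = ((6*3)*5)*(4 - 13 + 338) = (18*5)*329 = 90*329 = 29610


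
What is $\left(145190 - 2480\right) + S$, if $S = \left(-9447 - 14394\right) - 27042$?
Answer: $91827$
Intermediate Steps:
$S = -50883$ ($S = -23841 - 27042 = -50883$)
$\left(145190 - 2480\right) + S = \left(145190 - 2480\right) - 50883 = 142710 - 50883 = 91827$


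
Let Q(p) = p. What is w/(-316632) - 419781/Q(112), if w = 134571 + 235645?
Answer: -16619695223/4432848 ≈ -3749.2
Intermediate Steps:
w = 370216
w/(-316632) - 419781/Q(112) = 370216/(-316632) - 419781/112 = 370216*(-1/316632) - 419781*1/112 = -46277/39579 - 419781/112 = -16619695223/4432848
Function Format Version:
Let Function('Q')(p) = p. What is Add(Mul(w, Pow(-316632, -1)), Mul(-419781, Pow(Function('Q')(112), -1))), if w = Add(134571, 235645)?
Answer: Rational(-16619695223, 4432848) ≈ -3749.2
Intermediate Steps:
w = 370216
Add(Mul(w, Pow(-316632, -1)), Mul(-419781, Pow(Function('Q')(112), -1))) = Add(Mul(370216, Pow(-316632, -1)), Mul(-419781, Pow(112, -1))) = Add(Mul(370216, Rational(-1, 316632)), Mul(-419781, Rational(1, 112))) = Add(Rational(-46277, 39579), Rational(-419781, 112)) = Rational(-16619695223, 4432848)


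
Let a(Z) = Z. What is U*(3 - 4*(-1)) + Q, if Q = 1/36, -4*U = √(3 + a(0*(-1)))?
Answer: 1/36 - 7*√3/4 ≈ -3.0033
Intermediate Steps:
U = -√3/4 (U = -√(3 + 0*(-1))/4 = -√(3 + 0)/4 = -√3/4 ≈ -0.43301)
Q = 1/36 ≈ 0.027778
U*(3 - 4*(-1)) + Q = (-√3/4)*(3 - 4*(-1)) + 1/36 = (-√3/4)*(3 + 4) + 1/36 = -√3/4*7 + 1/36 = -7*√3/4 + 1/36 = 1/36 - 7*√3/4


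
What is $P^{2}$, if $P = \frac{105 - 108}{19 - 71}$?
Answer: $\frac{9}{2704} \approx 0.0033284$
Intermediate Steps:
$P = \frac{3}{52}$ ($P = - \frac{3}{-52} = \left(-3\right) \left(- \frac{1}{52}\right) = \frac{3}{52} \approx 0.057692$)
$P^{2} = \left(\frac{3}{52}\right)^{2} = \frac{9}{2704}$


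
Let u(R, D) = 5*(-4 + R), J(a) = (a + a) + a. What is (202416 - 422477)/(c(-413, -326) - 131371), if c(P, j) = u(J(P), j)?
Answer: 220061/137586 ≈ 1.5994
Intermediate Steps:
J(a) = 3*a (J(a) = 2*a + a = 3*a)
u(R, D) = -20 + 5*R
c(P, j) = -20 + 15*P (c(P, j) = -20 + 5*(3*P) = -20 + 15*P)
(202416 - 422477)/(c(-413, -326) - 131371) = (202416 - 422477)/((-20 + 15*(-413)) - 131371) = -220061/((-20 - 6195) - 131371) = -220061/(-6215 - 131371) = -220061/(-137586) = -220061*(-1/137586) = 220061/137586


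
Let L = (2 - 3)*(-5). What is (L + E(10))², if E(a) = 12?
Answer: 289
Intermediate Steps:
L = 5 (L = -1*(-5) = 5)
(L + E(10))² = (5 + 12)² = 17² = 289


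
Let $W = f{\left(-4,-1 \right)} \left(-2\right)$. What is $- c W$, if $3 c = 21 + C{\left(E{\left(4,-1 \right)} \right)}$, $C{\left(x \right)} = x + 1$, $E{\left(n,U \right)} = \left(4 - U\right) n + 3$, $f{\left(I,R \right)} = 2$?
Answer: $60$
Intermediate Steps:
$W = -4$ ($W = 2 \left(-2\right) = -4$)
$E{\left(n,U \right)} = 3 + n \left(4 - U\right)$ ($E{\left(n,U \right)} = n \left(4 - U\right) + 3 = 3 + n \left(4 - U\right)$)
$C{\left(x \right)} = 1 + x$
$c = 15$ ($c = \frac{21 + \left(1 + \left(3 + 4 \cdot 4 - \left(-1\right) 4\right)\right)}{3} = \frac{21 + \left(1 + \left(3 + 16 + 4\right)\right)}{3} = \frac{21 + \left(1 + 23\right)}{3} = \frac{21 + 24}{3} = \frac{1}{3} \cdot 45 = 15$)
$- c W = - 15 \left(-4\right) = \left(-1\right) \left(-60\right) = 60$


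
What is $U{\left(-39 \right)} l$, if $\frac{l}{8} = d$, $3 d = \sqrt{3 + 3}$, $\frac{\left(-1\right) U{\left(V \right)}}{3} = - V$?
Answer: $- 312 \sqrt{6} \approx -764.24$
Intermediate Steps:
$U{\left(V \right)} = 3 V$ ($U{\left(V \right)} = - 3 \left(- V\right) = 3 V$)
$d = \frac{\sqrt{6}}{3}$ ($d = \frac{\sqrt{3 + 3}}{3} = \frac{\sqrt{6}}{3} \approx 0.8165$)
$l = \frac{8 \sqrt{6}}{3}$ ($l = 8 \frac{\sqrt{6}}{3} = \frac{8 \sqrt{6}}{3} \approx 6.532$)
$U{\left(-39 \right)} l = 3 \left(-39\right) \frac{8 \sqrt{6}}{3} = - 117 \frac{8 \sqrt{6}}{3} = - 312 \sqrt{6}$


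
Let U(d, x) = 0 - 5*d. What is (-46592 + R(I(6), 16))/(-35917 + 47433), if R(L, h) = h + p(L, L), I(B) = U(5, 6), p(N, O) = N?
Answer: -46601/11516 ≈ -4.0466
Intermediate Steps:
U(d, x) = -5*d
I(B) = -25 (I(B) = -5*5 = -25)
R(L, h) = L + h (R(L, h) = h + L = L + h)
(-46592 + R(I(6), 16))/(-35917 + 47433) = (-46592 + (-25 + 16))/(-35917 + 47433) = (-46592 - 9)/11516 = -46601*1/11516 = -46601/11516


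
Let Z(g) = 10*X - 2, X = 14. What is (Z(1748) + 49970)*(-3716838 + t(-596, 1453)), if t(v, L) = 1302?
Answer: -186178077888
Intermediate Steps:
Z(g) = 138 (Z(g) = 10*14 - 2 = 140 - 2 = 138)
(Z(1748) + 49970)*(-3716838 + t(-596, 1453)) = (138 + 49970)*(-3716838 + 1302) = 50108*(-3715536) = -186178077888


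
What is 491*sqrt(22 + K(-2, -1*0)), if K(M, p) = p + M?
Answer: 982*sqrt(5) ≈ 2195.8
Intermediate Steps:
K(M, p) = M + p
491*sqrt(22 + K(-2, -1*0)) = 491*sqrt(22 + (-2 - 1*0)) = 491*sqrt(22 + (-2 + 0)) = 491*sqrt(22 - 2) = 491*sqrt(20) = 491*(2*sqrt(5)) = 982*sqrt(5)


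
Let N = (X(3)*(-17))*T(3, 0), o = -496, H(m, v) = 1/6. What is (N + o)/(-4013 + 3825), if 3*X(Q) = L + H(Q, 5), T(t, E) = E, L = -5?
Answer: 124/47 ≈ 2.6383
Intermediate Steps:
H(m, v) = 1/6 (H(m, v) = 1*(1/6) = 1/6)
X(Q) = -29/18 (X(Q) = (-5 + 1/6)/3 = (1/3)*(-29/6) = -29/18)
N = 0 (N = -29/18*(-17)*0 = (493/18)*0 = 0)
(N + o)/(-4013 + 3825) = (0 - 496)/(-4013 + 3825) = -496/(-188) = -496*(-1/188) = 124/47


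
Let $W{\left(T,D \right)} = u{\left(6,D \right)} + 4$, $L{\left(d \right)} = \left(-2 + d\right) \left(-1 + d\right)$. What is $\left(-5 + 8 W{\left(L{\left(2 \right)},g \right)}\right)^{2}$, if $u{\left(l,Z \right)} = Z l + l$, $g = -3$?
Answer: $4761$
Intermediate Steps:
$u{\left(l,Z \right)} = l + Z l$
$L{\left(d \right)} = \left(-1 + d\right) \left(-2 + d\right)$
$W{\left(T,D \right)} = 10 + 6 D$ ($W{\left(T,D \right)} = 6 \left(1 + D\right) + 4 = \left(6 + 6 D\right) + 4 = 10 + 6 D$)
$\left(-5 + 8 W{\left(L{\left(2 \right)},g \right)}\right)^{2} = \left(-5 + 8 \left(10 + 6 \left(-3\right)\right)\right)^{2} = \left(-5 + 8 \left(10 - 18\right)\right)^{2} = \left(-5 + 8 \left(-8\right)\right)^{2} = \left(-5 - 64\right)^{2} = \left(-69\right)^{2} = 4761$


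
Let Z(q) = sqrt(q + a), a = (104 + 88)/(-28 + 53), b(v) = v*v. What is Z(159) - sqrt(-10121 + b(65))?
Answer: 3*sqrt(463)/5 - 2*I*sqrt(1474) ≈ 12.91 - 76.785*I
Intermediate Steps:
b(v) = v**2
a = 192/25 ≈ 7.6800
Z(q) = sqrt(192/25 + q) (Z(q) = sqrt(q + 192/25) = sqrt(192/25 + q))
Z(159) - sqrt(-10121 + b(65)) = sqrt(192 + 25*159)/5 - sqrt(-10121 + 65**2) = sqrt(192 + 3975)/5 - sqrt(-10121 + 4225) = sqrt(4167)/5 - sqrt(-5896) = (3*sqrt(463))/5 - 2*I*sqrt(1474) = 3*sqrt(463)/5 - 2*I*sqrt(1474)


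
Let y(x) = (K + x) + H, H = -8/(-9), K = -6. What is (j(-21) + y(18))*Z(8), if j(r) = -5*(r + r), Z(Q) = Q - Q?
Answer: 0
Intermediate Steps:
Z(Q) = 0
j(r) = -10*r
H = 8/9 (H = -8*(-⅑) = 8/9 ≈ 0.88889)
y(x) = -46/9 + x (y(x) = (-6 + x) + 8/9 = -46/9 + x)
(j(-21) + y(18))*Z(8) = (-10*(-21) + (-46/9 + 18))*0 = (210 + 116/9)*0 = (2006/9)*0 = 0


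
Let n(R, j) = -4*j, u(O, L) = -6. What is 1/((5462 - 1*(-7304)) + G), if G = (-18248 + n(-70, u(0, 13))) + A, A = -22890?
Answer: -1/28348 ≈ -3.5276e-5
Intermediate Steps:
G = -41114 (G = (-18248 - 4*(-6)) - 22890 = (-18248 + 24) - 22890 = -18224 - 22890 = -41114)
1/((5462 - 1*(-7304)) + G) = 1/((5462 - 1*(-7304)) - 41114) = 1/((5462 + 7304) - 41114) = 1/(12766 - 41114) = 1/(-28348) = -1/28348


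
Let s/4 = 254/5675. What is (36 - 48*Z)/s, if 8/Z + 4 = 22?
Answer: 62425/762 ≈ 81.923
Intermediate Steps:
s = 1016/5675 (s = 4*(254/5675) = 1016/5675 ≈ 0.17903)
Z = 4/9 (Z = 8/(-4 + 22) = 8/18 = 8*(1/18) = 4/9 ≈ 0.44444)
(36 - 48*Z)/s = (36 - 48*4/9)/(1016/5675) = (36 - 64/3)*(5675/1016) = (44/3)*(5675/1016) = 62425/762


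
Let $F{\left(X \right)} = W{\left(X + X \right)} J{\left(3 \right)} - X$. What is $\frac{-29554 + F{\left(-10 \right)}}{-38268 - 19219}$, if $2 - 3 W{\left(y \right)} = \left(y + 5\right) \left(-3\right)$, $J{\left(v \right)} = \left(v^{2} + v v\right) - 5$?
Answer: $\frac{89191}{172461} \approx 0.51717$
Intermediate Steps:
$J{\left(v \right)} = -5 + 2 v^{2}$ ($J{\left(v \right)} = \left(v^{2} + v^{2}\right) - 5 = 2 v^{2} - 5 = -5 + 2 v^{2}$)
$W{\left(y \right)} = \frac{17}{3} + y$ ($W{\left(y \right)} = \frac{2}{3} - \frac{\left(y + 5\right) \left(-3\right)}{3} = \frac{2}{3} - \frac{\left(5 + y\right) \left(-3\right)}{3} = \frac{2}{3} - \frac{-15 - 3 y}{3} = \frac{2}{3} + \left(5 + y\right) = \frac{17}{3} + y$)
$F{\left(X \right)} = \frac{221}{3} + 25 X$ ($F{\left(X \right)} = \left(\frac{17}{3} + \left(X + X\right)\right) \left(-5 + 2 \cdot 3^{2}\right) - X = \left(\frac{17}{3} + 2 X\right) \left(-5 + 2 \cdot 9\right) - X = \left(\frac{17}{3} + 2 X\right) \left(-5 + 18\right) - X = \left(\frac{17}{3} + 2 X\right) 13 - X = \left(\frac{221}{3} + 26 X\right) - X = \frac{221}{3} + 25 X$)
$\frac{-29554 + F{\left(-10 \right)}}{-38268 - 19219} = \frac{-29554 + \left(\frac{221}{3} + 25 \left(-10\right)\right)}{-38268 - 19219} = \frac{-29554 + \left(\frac{221}{3} - 250\right)}{-57487} = \left(-29554 - \frac{529}{3}\right) \left(- \frac{1}{57487}\right) = \left(- \frac{89191}{3}\right) \left(- \frac{1}{57487}\right) = \frac{89191}{172461}$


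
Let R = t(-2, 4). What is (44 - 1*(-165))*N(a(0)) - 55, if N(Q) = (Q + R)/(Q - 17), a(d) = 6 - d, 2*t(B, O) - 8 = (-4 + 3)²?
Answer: -509/2 ≈ -254.50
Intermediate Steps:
t(B, O) = 9/2 (t(B, O) = 4 + (-4 + 3)²/2 = 4 + (½)*(-1)² = 4 + (½)*1 = 4 + ½ = 9/2)
R = 9/2 ≈ 4.5000
N(Q) = (9/2 + Q)/(-17 + Q) (N(Q) = (Q + 9/2)/(Q - 17) = (9/2 + Q)/(-17 + Q))
(44 - 1*(-165))*N(a(0)) - 55 = (44 - 1*(-165))*((9/2 + (6 - 1*0))/(-17 + (6 - 1*0))) - 55 = (44 + 165)*((9/2 + (6 + 0))/(-17 + (6 + 0))) - 55 = 209*((9/2 + 6)/(-17 + 6)) - 55 = 209*((21/2)/(-11)) - 55 = 209*(-1/11*21/2) - 55 = 209*(-21/22) - 55 = -399/2 - 55 = -509/2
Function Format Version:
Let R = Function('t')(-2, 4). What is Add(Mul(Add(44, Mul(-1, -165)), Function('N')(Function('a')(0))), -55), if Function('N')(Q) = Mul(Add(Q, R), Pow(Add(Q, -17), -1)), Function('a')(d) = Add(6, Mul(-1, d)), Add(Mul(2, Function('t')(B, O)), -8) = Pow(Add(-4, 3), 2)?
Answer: Rational(-509, 2) ≈ -254.50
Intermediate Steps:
Function('t')(B, O) = Rational(9, 2) (Function('t')(B, O) = Add(4, Mul(Rational(1, 2), Pow(Add(-4, 3), 2))) = Add(4, Mul(Rational(1, 2), Pow(-1, 2))) = Add(4, Mul(Rational(1, 2), 1)) = Add(4, Rational(1, 2)) = Rational(9, 2))
R = Rational(9, 2) ≈ 4.5000
Function('N')(Q) = Mul(Pow(Add(-17, Q), -1), Add(Rational(9, 2), Q)) (Function('N')(Q) = Mul(Add(Q, Rational(9, 2)), Pow(Add(Q, -17), -1)) = Mul(Add(Rational(9, 2), Q), Pow(Add(-17, Q), -1)) = Mul(Pow(Add(-17, Q), -1), Add(Rational(9, 2), Q)))
Add(Mul(Add(44, Mul(-1, -165)), Function('N')(Function('a')(0))), -55) = Add(Mul(Add(44, Mul(-1, -165)), Mul(Pow(Add(-17, Add(6, Mul(-1, 0))), -1), Add(Rational(9, 2), Add(6, Mul(-1, 0))))), -55) = Add(Mul(Add(44, 165), Mul(Pow(Add(-17, Add(6, 0)), -1), Add(Rational(9, 2), Add(6, 0)))), -55) = Add(Mul(209, Mul(Pow(Add(-17, 6), -1), Add(Rational(9, 2), 6))), -55) = Add(Mul(209, Mul(Pow(-11, -1), Rational(21, 2))), -55) = Add(Mul(209, Mul(Rational(-1, 11), Rational(21, 2))), -55) = Add(Mul(209, Rational(-21, 22)), -55) = Add(Rational(-399, 2), -55) = Rational(-509, 2)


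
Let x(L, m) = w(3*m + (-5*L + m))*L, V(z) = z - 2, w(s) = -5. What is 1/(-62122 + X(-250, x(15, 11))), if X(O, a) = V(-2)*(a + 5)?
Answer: -1/61842 ≈ -1.6170e-5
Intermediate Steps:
V(z) = -2 + z
x(L, m) = -5*L
X(O, a) = -20 - 4*a (X(O, a) = (-2 - 2)*(a + 5) = -4*(5 + a) = -20 - 4*a)
1/(-62122 + X(-250, x(15, 11))) = 1/(-62122 + (-20 - (-20)*15)) = 1/(-62122 + (-20 - 4*(-75))) = 1/(-62122 + (-20 + 300)) = 1/(-62122 + 280) = 1/(-61842) = -1/61842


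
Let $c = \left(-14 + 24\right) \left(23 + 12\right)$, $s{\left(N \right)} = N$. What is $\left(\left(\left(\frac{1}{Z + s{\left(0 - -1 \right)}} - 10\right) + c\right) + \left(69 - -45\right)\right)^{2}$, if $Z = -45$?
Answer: $\frac{399000625}{1936} \approx 2.061 \cdot 10^{5}$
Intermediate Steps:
$c = 350$ ($c = 10 \cdot 35 = 350$)
$\left(\left(\left(\frac{1}{Z + s{\left(0 - -1 \right)}} - 10\right) + c\right) + \left(69 - -45\right)\right)^{2} = \left(\left(\left(\frac{1}{-45 + \left(0 - -1\right)} - 10\right) + 350\right) + \left(69 - -45\right)\right)^{2} = \left(\left(\left(\frac{1}{-45 + \left(0 + 1\right)} - 10\right) + 350\right) + \left(69 + 45\right)\right)^{2} = \left(\left(\left(\frac{1}{-45 + 1} - 10\right) + 350\right) + 114\right)^{2} = \left(\left(\left(\frac{1}{-44} - 10\right) + 350\right) + 114\right)^{2} = \left(\left(\left(- \frac{1}{44} - 10\right) + 350\right) + 114\right)^{2} = \left(\left(- \frac{441}{44} + 350\right) + 114\right)^{2} = \left(\frac{14959}{44} + 114\right)^{2} = \left(\frac{19975}{44}\right)^{2} = \frac{399000625}{1936}$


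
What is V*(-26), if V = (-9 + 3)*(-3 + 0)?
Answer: -468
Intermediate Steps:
V = 18 (V = -6*(-3) = 18)
V*(-26) = 18*(-26) = -468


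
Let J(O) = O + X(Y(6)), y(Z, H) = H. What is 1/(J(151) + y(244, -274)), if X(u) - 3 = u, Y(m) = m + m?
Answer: -1/108 ≈ -0.0092593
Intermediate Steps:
Y(m) = 2*m
X(u) = 3 + u
J(O) = 15 + O (J(O) = O + (3 + 2*6) = O + (3 + 12) = O + 15 = 15 + O)
1/(J(151) + y(244, -274)) = 1/((15 + 151) - 274) = 1/(166 - 274) = 1/(-108) = -1/108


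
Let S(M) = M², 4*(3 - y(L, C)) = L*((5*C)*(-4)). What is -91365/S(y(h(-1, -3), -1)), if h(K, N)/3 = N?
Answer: -30455/768 ≈ -39.655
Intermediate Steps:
h(K, N) = 3*N
y(L, C) = 3 + 5*C*L (y(L, C) = 3 - L*(5*C)*(-4)/4 = 3 - L*(-20*C)/4 = 3 - (-5)*C*L = 3 + 5*C*L)
-91365/S(y(h(-1, -3), -1)) = -91365/(3 + 5*(-1)*(3*(-3)))² = -91365/(3 + 5*(-1)*(-9))² = -91365/(3 + 45)² = -91365/(48²) = -91365/2304 = -91365*1/2304 = -30455/768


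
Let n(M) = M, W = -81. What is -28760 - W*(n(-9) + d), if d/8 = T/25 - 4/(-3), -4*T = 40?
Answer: -144421/5 ≈ -28884.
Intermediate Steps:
T = -10 (T = -1/4*40 = -10)
d = 112/15 (d = 8*(-10/25 - 4/(-3)) = 8*(-10*1/25 - 4*(-1/3)) = 8*(-2/5 + 4/3) = 8*(14/15) = 112/15 ≈ 7.4667)
-28760 - W*(n(-9) + d) = -28760 - (-81)*(-9 + 112/15) = -28760 - (-81)*(-23)/15 = -28760 - 1*621/5 = -28760 - 621/5 = -144421/5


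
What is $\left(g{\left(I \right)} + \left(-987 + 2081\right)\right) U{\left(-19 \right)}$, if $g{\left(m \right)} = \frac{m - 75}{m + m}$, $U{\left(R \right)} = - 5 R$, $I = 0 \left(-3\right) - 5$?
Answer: $104690$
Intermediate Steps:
$I = -5$ ($I = 0 - 5 = -5$)
$g{\left(m \right)} = \frac{-75 + m}{2 m}$
$\left(g{\left(I \right)} + \left(-987 + 2081\right)\right) U{\left(-19 \right)} = \left(\frac{-75 - 5}{2 \left(-5\right)} + \left(-987 + 2081\right)\right) \left(\left(-5\right) \left(-19\right)\right) = \left(\frac{1}{2} \left(- \frac{1}{5}\right) \left(-80\right) + 1094\right) 95 = \left(8 + 1094\right) 95 = 1102 \cdot 95 = 104690$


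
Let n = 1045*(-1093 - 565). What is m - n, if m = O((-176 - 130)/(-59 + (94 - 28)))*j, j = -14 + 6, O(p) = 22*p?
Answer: 12182126/7 ≈ 1.7403e+6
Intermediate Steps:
j = -8
n = -1732610 (n = 1045*(-1658) = -1732610)
m = 53856/7 (m = (22*((-176 - 130)/(-59 + (94 - 28))))*(-8) = (22*(-306/(-59 + 66)))*(-8) = (22*(-306/7))*(-8) = -6732/7*(-8) = 53856/7 ≈ 7693.7)
m - n = 53856/7 - 1*(-1732610) = 53856/7 + 1732610 = 12182126/7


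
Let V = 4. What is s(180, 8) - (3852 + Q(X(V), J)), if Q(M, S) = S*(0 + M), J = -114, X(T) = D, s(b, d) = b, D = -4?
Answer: -4128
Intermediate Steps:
X(T) = -4
Q(M, S) = M*S (Q(M, S) = S*M = M*S)
s(180, 8) - (3852 + Q(X(V), J)) = 180 - (3852 - 4*(-114)) = 180 - (3852 + 456) = 180 - 1*4308 = 180 - 4308 = -4128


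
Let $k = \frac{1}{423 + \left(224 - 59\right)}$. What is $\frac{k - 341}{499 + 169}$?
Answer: $- \frac{200507}{392784} \approx -0.51048$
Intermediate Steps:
$k = \frac{1}{588}$ ($k = \frac{1}{423 + \left(224 - 59\right)} = \frac{1}{423 + 165} = \frac{1}{588} \approx 0.0017007$)
$\frac{k - 341}{499 + 169} = \frac{\frac{1}{588} - 341}{499 + 169} = - \frac{200507}{588 \cdot 668} = \left(- \frac{200507}{588}\right) \frac{1}{668} = - \frac{200507}{392784}$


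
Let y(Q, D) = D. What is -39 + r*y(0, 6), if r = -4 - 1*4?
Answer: -87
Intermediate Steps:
r = -8 (r = -4 - 4 = -8)
-39 + r*y(0, 6) = -39 - 8*6 = -39 - 48 = -87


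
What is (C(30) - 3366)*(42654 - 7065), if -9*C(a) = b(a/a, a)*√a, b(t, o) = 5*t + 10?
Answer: -119792574 - 59315*√30 ≈ -1.2012e+8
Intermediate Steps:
b(t, o) = 10 + 5*t
C(a) = -5*√a/3 (C(a) = -(10 + 5*(a/a))*√a/9 = -(10 + 5*1)*√a/9 = -(10 + 5)*√a/9 = -5*√a/3)
(C(30) - 3366)*(42654 - 7065) = (-5*√30/3 - 3366)*(42654 - 7065) = (-3366 - 5*√30/3)*35589 = -119792574 - 59315*√30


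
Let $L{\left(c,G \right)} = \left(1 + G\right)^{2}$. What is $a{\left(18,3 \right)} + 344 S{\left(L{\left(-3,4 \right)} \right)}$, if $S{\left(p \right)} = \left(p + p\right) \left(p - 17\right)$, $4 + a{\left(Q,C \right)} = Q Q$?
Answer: $137920$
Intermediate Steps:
$a{\left(Q,C \right)} = -4 + Q^{2}$ ($a{\left(Q,C \right)} = -4 + Q Q = -4 + Q^{2}$)
$S{\left(p \right)} = 2 p \left(-17 + p\right)$
$a{\left(18,3 \right)} + 344 S{\left(L{\left(-3,4 \right)} \right)} = \left(-4 + 18^{2}\right) + 344 \cdot 2 \left(1 + 4\right)^{2} \left(-17 + \left(1 + 4\right)^{2}\right) = \left(-4 + 324\right) + 344 \cdot 2 \cdot 5^{2} \left(-17 + 5^{2}\right) = 320 + 344 \cdot 2 \cdot 25 \left(-17 + 25\right) = 320 + 344 \cdot 2 \cdot 25 \cdot 8 = 320 + 344 \cdot 400 = 320 + 137600 = 137920$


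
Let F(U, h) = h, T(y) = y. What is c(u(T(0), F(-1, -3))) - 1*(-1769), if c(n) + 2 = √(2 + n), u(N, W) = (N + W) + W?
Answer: 1767 + 2*I ≈ 1767.0 + 2.0*I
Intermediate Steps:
u(N, W) = N + 2*W
c(n) = -2 + √(2 + n)
c(u(T(0), F(-1, -3))) - 1*(-1769) = (-2 + √(2 + (0 + 2*(-3)))) - 1*(-1769) = (-2 + √(2 + (0 - 6))) + 1769 = (-2 + √(2 - 6)) + 1769 = (-2 + √(-4)) + 1769 = (-2 + 2*I) + 1769 = 1767 + 2*I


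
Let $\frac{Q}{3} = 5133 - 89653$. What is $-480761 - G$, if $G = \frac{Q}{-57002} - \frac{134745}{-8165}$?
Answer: $- \frac{22376617508402}{46542133} \approx -4.8078 \cdot 10^{5}$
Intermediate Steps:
$Q = -253560$ ($Q = 3 \left(5133 - 89653\right) = 3 \left(-84520\right) = -253560$)
$G = \frac{975105189}{46542133}$ ($G = - \frac{253560}{-57002} - \frac{134745}{-8165} = \left(-253560\right) \left(- \frac{1}{57002}\right) - - \frac{26949}{1633} = \frac{126780}{28501} + \frac{26949}{1633} = \frac{975105189}{46542133} \approx 20.951$)
$-480761 - G = -480761 - \frac{975105189}{46542133} = - \frac{22376617508402}{46542133}$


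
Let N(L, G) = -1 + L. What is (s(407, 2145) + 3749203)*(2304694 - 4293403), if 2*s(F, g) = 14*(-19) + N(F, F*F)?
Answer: -7456212958557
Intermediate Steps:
s(F, g) = -267/2 + F/2 (s(F, g) = (14*(-19) + (-1 + F))/2 = (-266 + (-1 + F))/2 = (-267 + F)/2 = -267/2 + F/2)
(s(407, 2145) + 3749203)*(2304694 - 4293403) = ((-267/2 + (½)*407) + 3749203)*(2304694 - 4293403) = ((-267/2 + 407/2) + 3749203)*(-1988709) = (70 + 3749203)*(-1988709) = 3749273*(-1988709) = -7456212958557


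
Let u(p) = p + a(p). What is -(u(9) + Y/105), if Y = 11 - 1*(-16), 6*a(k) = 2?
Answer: -1007/105 ≈ -9.5905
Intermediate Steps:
a(k) = ⅓ (a(k) = (⅙)*2 = ⅓)
u(p) = ⅓ + p (u(p) = p + ⅓ = ⅓ + p)
Y = 27 (Y = 11 + 16 = 27)
-(u(9) + Y/105) = -((⅓ + 9) + 27/105) = -(28/3 + 27*(1/105)) = -(28/3 + 9/35) = -1*1007/105 = -1007/105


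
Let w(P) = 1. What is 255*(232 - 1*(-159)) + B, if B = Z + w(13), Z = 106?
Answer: 99812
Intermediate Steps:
B = 107 (B = 106 + 1 = 107)
255*(232 - 1*(-159)) + B = 255*(232 - 1*(-159)) + 107 = 255*(232 + 159) + 107 = 255*391 + 107 = 99705 + 107 = 99812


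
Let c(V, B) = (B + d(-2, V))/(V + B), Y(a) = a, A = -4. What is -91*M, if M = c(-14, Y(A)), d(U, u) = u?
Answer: -91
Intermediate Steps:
c(V, B) = 1 (c(V, B) = (B + V)/(V + B) = (B + V)/(B + V) = 1)
M = 1
-91*M = -91*1 = -91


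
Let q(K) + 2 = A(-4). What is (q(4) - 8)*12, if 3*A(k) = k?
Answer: -136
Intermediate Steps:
A(k) = k/3
q(K) = -10/3 (q(K) = -2 + (1/3)*(-4) = -2 - 4/3 = -10/3)
(q(4) - 8)*12 = (-10/3 - 8)*12 = -34/3*12 = -136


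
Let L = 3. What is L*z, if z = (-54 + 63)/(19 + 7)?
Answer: 27/26 ≈ 1.0385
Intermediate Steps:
z = 9/26 ≈ 0.34615
L*z = 3*(9/26) = 27/26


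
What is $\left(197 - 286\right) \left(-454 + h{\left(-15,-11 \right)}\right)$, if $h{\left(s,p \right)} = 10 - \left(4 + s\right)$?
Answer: $38537$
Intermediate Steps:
$h{\left(s,p \right)} = 6 - s$ ($h{\left(s,p \right)} = 10 - \left(4 + s\right) = 6 - s$)
$\left(197 - 286\right) \left(-454 + h{\left(-15,-11 \right)}\right) = \left(197 - 286\right) \left(-454 + \left(6 - -15\right)\right) = - 89 \left(-454 + \left(6 + 15\right)\right) = - 89 \left(-454 + 21\right) = \left(-89\right) \left(-433\right) = 38537$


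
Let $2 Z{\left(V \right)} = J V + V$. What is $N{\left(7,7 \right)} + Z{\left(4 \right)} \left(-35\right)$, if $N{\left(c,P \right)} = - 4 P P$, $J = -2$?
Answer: $-126$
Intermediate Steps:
$Z{\left(V \right)} = - \frac{V}{2}$ ($Z{\left(V \right)} = \frac{- 2 V + V}{2} = \frac{\left(-1\right) V}{2} = - \frac{V}{2}$)
$N{\left(c,P \right)} = - 4 P^{2}$
$N{\left(7,7 \right)} + Z{\left(4 \right)} \left(-35\right) = - 4 \cdot 7^{2} + \left(- \frac{1}{2}\right) 4 \left(-35\right) = \left(-4\right) 49 - -70 = -196 + 70 = -126$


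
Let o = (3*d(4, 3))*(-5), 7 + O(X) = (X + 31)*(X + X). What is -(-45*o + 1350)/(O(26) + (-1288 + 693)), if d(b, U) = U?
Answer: -3375/2362 ≈ -1.4289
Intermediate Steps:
O(X) = -7 + 2*X*(31 + X) (O(X) = -7 + (X + 31)*(X + X) = -7 + (31 + X)*(2*X) = -7 + 2*X*(31 + X))
o = -45 (o = (3*3)*(-5) = 9*(-5) = -45)
-(-45*o + 1350)/(O(26) + (-1288 + 693)) = -(-45*(-45) + 1350)/((-7 + 2*26² + 62*26) + (-1288 + 693)) = -(2025 + 1350)/((-7 + 2*676 + 1612) - 595) = -3375/((-7 + 1352 + 1612) - 595) = -3375/(2957 - 595) = -3375/2362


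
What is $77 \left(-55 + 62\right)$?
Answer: $539$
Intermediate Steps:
$77 \left(-55 + 62\right) = 77 \cdot 7 = 539$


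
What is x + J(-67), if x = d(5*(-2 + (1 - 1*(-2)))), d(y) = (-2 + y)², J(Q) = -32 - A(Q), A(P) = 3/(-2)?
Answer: -43/2 ≈ -21.500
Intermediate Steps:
A(P) = -3/2 (A(P) = 3*(-½) = -3/2)
J(Q) = -61/2 (J(Q) = -32 - 1*(-3/2) = -32 + 3/2 = -61/2)
x = 9 (x = (-2 + 5*(-2 + (1 - 1*(-2))))² = (-2 + 5*(-2 + (1 + 2)))² = (-2 + 5*(-2 + 3))² = (-2 + 5*1)² = (-2 + 5)² = 3² = 9)
x + J(-67) = 9 - 61/2 = -43/2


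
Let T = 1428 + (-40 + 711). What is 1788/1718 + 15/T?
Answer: 1889391/1803041 ≈ 1.0479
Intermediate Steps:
T = 2099 (T = 1428 + 671 = 2099)
1788/1718 + 15/T = 1788/1718 + 15/2099 = 1788*(1/1718) + 15*(1/2099) = 894/859 + 15/2099 = 1889391/1803041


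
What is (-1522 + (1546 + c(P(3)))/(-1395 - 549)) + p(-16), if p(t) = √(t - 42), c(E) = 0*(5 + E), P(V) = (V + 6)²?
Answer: -1480157/972 + I*√58 ≈ -1522.8 + 7.6158*I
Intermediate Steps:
P(V) = (6 + V)²
c(E) = 0
p(t) = √(-42 + t)
(-1522 + (1546 + c(P(3)))/(-1395 - 549)) + p(-16) = (-1522 + (1546 + 0)/(-1395 - 549)) + √(-42 - 16) = (-1522 + 1546/(-1944)) + √(-58) = (-1522 + 1546*(-1/1944)) + I*√58 = (-1522 - 773/972) + I*√58 = -1480157/972 + I*√58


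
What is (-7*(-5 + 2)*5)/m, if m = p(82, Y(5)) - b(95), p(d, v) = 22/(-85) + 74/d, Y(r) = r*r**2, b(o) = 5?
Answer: -365925/15182 ≈ -24.103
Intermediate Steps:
Y(r) = r**3
p(d, v) = -22/85 + 74/d (p(d, v) = 22*(-1/85) + 74/d = -22/85 + 74/d)
m = -15182/3485 (m = (-22/85 + 74/82) - 1*5 = (-22/85 + 74*(1/82)) - 5 = (-22/85 + 37/41) - 5 = 2243/3485 - 5 = -15182/3485 ≈ -4.3564)
(-7*(-5 + 2)*5)/m = (-7*(-5 + 2)*5)/(-15182/3485) = -(-21)*5*(-3485/15182) = -7*(-15)*(-3485/15182) = 105*(-3485/15182) = -365925/15182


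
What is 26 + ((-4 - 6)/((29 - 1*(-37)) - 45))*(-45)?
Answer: 332/7 ≈ 47.429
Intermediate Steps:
26 + ((-4 - 6)/((29 - 1*(-37)) - 45))*(-45) = 26 - 10/((29 + 37) - 45)*(-45) = 26 - 10/(66 - 45)*(-45) = 26 - 10/21*(-45) = 26 + 150/7 = 332/7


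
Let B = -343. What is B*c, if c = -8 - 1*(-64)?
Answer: -19208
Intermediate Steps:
c = 56 (c = -8 + 64 = 56)
B*c = -343*56 = -19208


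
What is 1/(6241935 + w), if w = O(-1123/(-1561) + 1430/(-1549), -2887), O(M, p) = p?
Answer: 1/6239048 ≈ 1.6028e-7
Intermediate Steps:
w = -2887
1/(6241935 + w) = 1/(6241935 - 2887) = 1/6239048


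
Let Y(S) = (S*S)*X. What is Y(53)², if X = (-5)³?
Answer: 123288765625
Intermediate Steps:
X = -125
Y(S) = -125*S² (Y(S) = (S*S)*(-125) = S²*(-125) = -125*S²)
Y(53)² = (-125*53²)² = (-125*2809)² = (-351125)² = 123288765625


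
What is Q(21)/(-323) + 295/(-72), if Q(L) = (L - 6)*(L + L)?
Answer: -140645/23256 ≈ -6.0477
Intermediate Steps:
Q(L) = 2*L*(-6 + L) (Q(L) = (-6 + L)*(2*L) = 2*L*(-6 + L))
Q(21)/(-323) + 295/(-72) = (2*21*(-6 + 21))/(-323) + 295/(-72) = (2*21*15)*(-1/323) + 295*(-1/72) = 630*(-1/323) - 295/72 = -630/323 - 295/72 = -140645/23256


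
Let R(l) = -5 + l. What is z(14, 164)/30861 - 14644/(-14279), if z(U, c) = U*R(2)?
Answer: 150442922/146888073 ≈ 1.0242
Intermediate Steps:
z(U, c) = -3*U (z(U, c) = U*(-5 + 2) = U*(-3) = -3*U)
z(14, 164)/30861 - 14644/(-14279) = -3*14/30861 - 14644/(-14279) = -42*1/30861 - 14644*(-1/14279) = -14/10287 + 14644/14279 = 150442922/146888073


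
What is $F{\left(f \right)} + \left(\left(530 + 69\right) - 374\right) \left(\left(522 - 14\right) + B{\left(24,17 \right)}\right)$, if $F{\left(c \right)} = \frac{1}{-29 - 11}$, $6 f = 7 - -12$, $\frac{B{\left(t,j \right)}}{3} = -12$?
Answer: $\frac{4247999}{40} \approx 1.062 \cdot 10^{5}$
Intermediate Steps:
$B{\left(t,j \right)} = -36$ ($B{\left(t,j \right)} = 3 \left(-12\right) = -36$)
$f = \frac{19}{6}$ ($f = \frac{7 - -12}{6} = \frac{7 + 12}{6} = \frac{1}{6} \cdot 19 = \frac{19}{6} \approx 3.1667$)
$F{\left(c \right)} = - \frac{1}{40}$ ($F{\left(c \right)} = \frac{1}{-40} = - \frac{1}{40}$)
$F{\left(f \right)} + \left(\left(530 + 69\right) - 374\right) \left(\left(522 - 14\right) + B{\left(24,17 \right)}\right) = - \frac{1}{40} + \left(\left(530 + 69\right) - 374\right) \left(\left(522 - 14\right) - 36\right) = - \frac{1}{40} + \left(599 - 374\right) \left(\left(522 - 14\right) - 36\right) = - \frac{1}{40} + 225 \left(508 - 36\right) = - \frac{1}{40} + 225 \cdot 472 = - \frac{1}{40} + 106200 = \frac{4247999}{40}$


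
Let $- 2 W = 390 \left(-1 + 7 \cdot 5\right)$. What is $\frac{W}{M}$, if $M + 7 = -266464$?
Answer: $\frac{6630}{266471} \approx 0.024881$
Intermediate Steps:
$M = -266471$ ($M = -7 - 266464 = -266471$)
$W = -6630$ ($W = - \frac{390 \left(-1 + 7 \cdot 5\right)}{2} = - \frac{390 \left(-1 + 35\right)}{2} = - \frac{390 \cdot 34}{2} = \left(- \frac{1}{2}\right) 13260 = -6630$)
$\frac{W}{M} = - \frac{6630}{-266471} = \left(-6630\right) \left(- \frac{1}{266471}\right) = \frac{6630}{266471}$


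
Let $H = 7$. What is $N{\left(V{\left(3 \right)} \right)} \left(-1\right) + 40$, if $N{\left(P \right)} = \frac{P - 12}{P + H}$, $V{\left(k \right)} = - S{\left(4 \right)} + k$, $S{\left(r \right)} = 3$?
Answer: $\frac{292}{7} \approx 41.714$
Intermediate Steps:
$V{\left(k \right)} = -3 + k$ ($V{\left(k \right)} = \left(-1\right) 3 + k = -3 + k$)
$N{\left(P \right)} = \frac{-12 + P}{7 + P}$ ($N{\left(P \right)} = \frac{P - 12}{P + 7} = \frac{-12 + P}{7 + P}$)
$N{\left(V{\left(3 \right)} \right)} \left(-1\right) + 40 = \frac{-12 + \left(-3 + 3\right)}{7 + \left(-3 + 3\right)} \left(-1\right) + 40 = \frac{-12 + 0}{7 + 0} \left(-1\right) + 40 = \frac{1}{7} \left(-12\right) \left(-1\right) + 40 = \left(- \frac{12}{7}\right) \left(-1\right) + 40 = \frac{12}{7} + 40 = \frac{292}{7}$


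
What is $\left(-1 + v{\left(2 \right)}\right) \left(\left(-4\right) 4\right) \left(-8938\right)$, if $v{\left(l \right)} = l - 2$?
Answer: $-143008$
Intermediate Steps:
$v{\left(l \right)} = -2 + l$
$\left(-1 + v{\left(2 \right)}\right) \left(\left(-4\right) 4\right) \left(-8938\right) = \left(-1 + \left(-2 + 2\right)\right) \left(\left(-4\right) 4\right) \left(-8938\right) = \left(-1 + 0\right) \left(-16\right) \left(-8938\right) = \left(-1\right) \left(-16\right) \left(-8938\right) = 16 \left(-8938\right) = -143008$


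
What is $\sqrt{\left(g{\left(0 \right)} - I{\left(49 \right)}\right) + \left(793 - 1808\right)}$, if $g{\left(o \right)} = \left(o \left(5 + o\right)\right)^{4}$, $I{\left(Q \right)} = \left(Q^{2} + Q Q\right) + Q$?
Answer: $i \sqrt{5866} \approx 76.59 i$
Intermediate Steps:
$I{\left(Q \right)} = Q + 2 Q^{2}$ ($I{\left(Q \right)} = \left(Q^{2} + Q^{2}\right) + Q = 2 Q^{2} + Q = Q + 2 Q^{2}$)
$g{\left(o \right)} = o^{4} \left(5 + o\right)^{4}$
$\sqrt{\left(g{\left(0 \right)} - I{\left(49 \right)}\right) + \left(793 - 1808\right)} = \sqrt{\left(0^{4} \left(5 + 0\right)^{4} - 49 \left(1 + 2 \cdot 49\right)\right) + \left(793 - 1808\right)} = \sqrt{\left(0 \cdot 5^{4} - 49 \left(1 + 98\right)\right) - 1015} = \sqrt{\left(0 \cdot 625 - 49 \cdot 99\right) - 1015} = \sqrt{\left(0 - 4851\right) - 1015} = \sqrt{-4851 - 1015} = \sqrt{-5866} = i \sqrt{5866}$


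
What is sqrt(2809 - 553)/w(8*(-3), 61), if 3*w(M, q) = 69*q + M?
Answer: 4*sqrt(141)/1395 ≈ 0.034048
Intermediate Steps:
w(M, q) = 23*q + M/3 (w(M, q) = (69*q + M)/3 = (M + 69*q)/3 = 23*q + M/3)
sqrt(2809 - 553)/w(8*(-3), 61) = sqrt(2809 - 553)/(23*61 + (8*(-3))/3) = sqrt(2256)/(1403 + (1/3)*(-24)) = (4*sqrt(141))/(1403 - 8) = (4*sqrt(141))/1395 = (4*sqrt(141))*(1/1395) = 4*sqrt(141)/1395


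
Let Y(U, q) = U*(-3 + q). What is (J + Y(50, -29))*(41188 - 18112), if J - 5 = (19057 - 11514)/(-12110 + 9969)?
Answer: -78976179288/2141 ≈ -3.6887e+7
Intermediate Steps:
J = 3162/2141 (J = 5 + (19057 - 11514)/(-12110 + 9969) = 5 + 7543/(-2141) = 5 + 7543*(-1/2141) = 5 - 7543/2141 = 3162/2141 ≈ 1.4769)
(J + Y(50, -29))*(41188 - 18112) = (3162/2141 + 50*(-3 - 29))*(41188 - 18112) = (3162/2141 + 50*(-32))*23076 = (3162/2141 - 1600)*23076 = -3422438/2141*23076 = -78976179288/2141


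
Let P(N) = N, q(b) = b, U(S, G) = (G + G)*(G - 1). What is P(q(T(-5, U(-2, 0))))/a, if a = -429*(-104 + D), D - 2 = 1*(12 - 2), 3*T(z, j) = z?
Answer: -5/118404 ≈ -4.2228e-5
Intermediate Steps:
U(S, G) = 2*G*(-1 + G) (U(S, G) = (2*G)*(-1 + G) = 2*G*(-1 + G))
T(z, j) = z/3
D = 12 (D = 2 + 1*(12 - 2) = 2 + 1*10 = 2 + 10 = 12)
a = 39468 (a = -429*(-104 + 12) = -429*(-92) = 39468)
P(q(T(-5, U(-2, 0))))/a = ((⅓)*(-5))/39468 = -5/3*1/39468 = -5/118404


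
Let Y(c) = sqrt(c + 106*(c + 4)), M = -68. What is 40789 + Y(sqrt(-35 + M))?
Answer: 40789 + sqrt(424 + 107*I*sqrt(103)) ≈ 40817.0 + 19.258*I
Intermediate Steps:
Y(c) = sqrt(424 + 107*c) (Y(c) = sqrt(c + 106*(4 + c)) = sqrt(c + (424 + 106*c)) = sqrt(424 + 107*c))
40789 + Y(sqrt(-35 + M)) = 40789 + sqrt(424 + 107*sqrt(-35 - 68)) = 40789 + sqrt(424 + 107*sqrt(-103)) = 40789 + sqrt(424 + 107*(I*sqrt(103))) = 40789 + sqrt(424 + 107*I*sqrt(103))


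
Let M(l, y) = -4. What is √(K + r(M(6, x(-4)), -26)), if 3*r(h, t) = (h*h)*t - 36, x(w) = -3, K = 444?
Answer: 4*√165/3 ≈ 17.127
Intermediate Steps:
r(h, t) = -12 + t*h²/3 (r(h, t) = ((h*h)*t - 36)/3 = (h²*t - 36)/3 = (t*h² - 36)/3 = (-36 + t*h²)/3 = -12 + t*h²/3)
√(K + r(M(6, x(-4)), -26)) = √(444 + (-12 + (⅓)*(-26)*(-4)²)) = √(444 + (-12 + (⅓)*(-26)*16)) = √(444 + (-12 - 416/3)) = √(444 - 452/3) = √(880/3) = 4*√165/3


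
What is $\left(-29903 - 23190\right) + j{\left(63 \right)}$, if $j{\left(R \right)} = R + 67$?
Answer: $-52963$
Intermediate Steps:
$j{\left(R \right)} = 67 + R$
$\left(-29903 - 23190\right) + j{\left(63 \right)} = \left(-29903 - 23190\right) + \left(67 + 63\right) = -53093 + 130 = -52963$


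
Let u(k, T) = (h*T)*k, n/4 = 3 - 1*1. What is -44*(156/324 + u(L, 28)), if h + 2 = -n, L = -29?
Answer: -9647132/27 ≈ -3.5730e+5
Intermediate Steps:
n = 8 (n = 4*(3 - 1*1) = 4*(3 - 1) = 4*2 = 8)
h = -10 (h = -2 - 1*8 = -2 - 8 = -10)
u(k, T) = -10*T*k (u(k, T) = (-10*T)*k = -10*T*k)
-44*(156/324 + u(L, 28)) = -44*(156/324 - 10*28*(-29)) = -44*(156*(1/324) + 8120) = -44*(13/27 + 8120) = -44*219253/27 = -9647132/27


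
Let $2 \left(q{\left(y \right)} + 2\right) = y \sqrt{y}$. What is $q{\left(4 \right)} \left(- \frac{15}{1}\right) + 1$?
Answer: $-29$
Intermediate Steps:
$q{\left(y \right)} = -2 + \frac{y^{\frac{3}{2}}}{2}$ ($q{\left(y \right)} = -2 + \frac{y \sqrt{y}}{2} = -2 + \frac{y^{\frac{3}{2}}}{2}$)
$q{\left(4 \right)} \left(- \frac{15}{1}\right) + 1 = \left(-2 + \frac{4^{\frac{3}{2}}}{2}\right) \left(- \frac{15}{1}\right) + 1 = \left(-2 + \frac{1}{2} \cdot 8\right) \left(\left(-15\right) 1\right) + 1 = \left(-2 + 4\right) \left(-15\right) + 1 = 2 \left(-15\right) + 1 = -30 + 1 = -29$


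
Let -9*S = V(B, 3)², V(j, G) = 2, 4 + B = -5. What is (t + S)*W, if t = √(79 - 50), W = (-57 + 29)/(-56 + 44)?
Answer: -28/27 + 7*√29/3 ≈ 11.528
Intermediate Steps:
B = -9 (B = -4 - 5 = -9)
S = -4/9 (S = -⅑*2² = -⅑*4 = -4/9 ≈ -0.44444)
W = 7/3 (W = -28/(-12) = -28*(-1/12) = 7/3 ≈ 2.3333)
t = √29 ≈ 5.3852
(t + S)*W = (√29 - 4/9)*(7/3) = (-4/9 + √29)*(7/3) = -28/27 + 7*√29/3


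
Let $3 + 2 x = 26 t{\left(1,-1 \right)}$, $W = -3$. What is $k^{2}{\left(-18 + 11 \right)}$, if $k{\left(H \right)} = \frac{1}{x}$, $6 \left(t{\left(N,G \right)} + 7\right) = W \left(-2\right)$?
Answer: $\frac{4}{25281} \approx 0.00015822$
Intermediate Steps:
$t{\left(N,G \right)} = -6$ ($t{\left(N,G \right)} = -7 + \frac{\left(-3\right) \left(-2\right)}{6} = -7 + \frac{1}{6} \cdot 6 = -7 + 1 = -6$)
$x = - \frac{159}{2}$ ($x = - \frac{3}{2} + \frac{26 \left(-6\right)}{2} = - \frac{3}{2} + \frac{1}{2} \left(-156\right) = - \frac{3}{2} - 78 = - \frac{159}{2} \approx -79.5$)
$k{\left(H \right)} = - \frac{2}{159}$ ($k{\left(H \right)} = \frac{1}{- \frac{159}{2}} = - \frac{2}{159}$)
$k^{2}{\left(-18 + 11 \right)} = \left(- \frac{2}{159}\right)^{2} = \frac{4}{25281}$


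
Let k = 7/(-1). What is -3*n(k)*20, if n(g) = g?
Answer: 420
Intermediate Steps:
k = -7 (k = 7*(-1) = -7)
-3*n(k)*20 = -3*(-7)*20 = 21*20 = 420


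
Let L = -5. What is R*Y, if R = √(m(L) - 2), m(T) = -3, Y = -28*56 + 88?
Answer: -1480*I*√5 ≈ -3309.4*I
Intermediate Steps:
Y = -1480 (Y = -1568 + 88 = -1480)
R = I*√5 (R = √(-3 - 2) = √(-5) = I*√5 ≈ 2.2361*I)
R*Y = (I*√5)*(-1480) = -1480*I*√5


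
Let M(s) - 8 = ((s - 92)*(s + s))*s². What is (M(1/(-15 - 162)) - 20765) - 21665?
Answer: -41637457723132/981506241 ≈ -42422.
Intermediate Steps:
M(s) = 8 + 2*s³*(-92 + s) (M(s) = 8 + ((s - 92)*(s + s))*s² = 8 + ((-92 + s)*(2*s))*s² = 8 + (2*s*(-92 + s))*s² = 8 + 2*s³*(-92 + s))
(M(1/(-15 - 162)) - 20765) - 21665 = ((8 - 184/(-15 - 162)³ + 2*(1/(-15 - 162))⁴) - 20765) - 21665 = ((8 - 184*(1/(-177))³ + 2*(1/(-177))⁴) - 20765) - 21665 = ((8 - 184*(-1/177)³ + 2*(-1/177)⁴) - 20765) - 21665 = ((8 - 184*(-1/5545233) + 2*(1/981506241)) - 20765) - 21665 = ((8 + 184/5545233 + 2/981506241) - 20765) - 21665 = (7852082498/981506241 - 20765) - 21665 = -20373125011867/981506241 - 21665 = -41637457723132/981506241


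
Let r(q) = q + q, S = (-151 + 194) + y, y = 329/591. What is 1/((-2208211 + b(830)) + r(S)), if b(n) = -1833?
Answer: -591/1306084520 ≈ -4.5250e-7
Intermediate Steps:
y = 329/591 (y = 329*(1/591) = 329/591 ≈ 0.55668)
S = 25742/591 (S = (-151 + 194) + 329/591 = 43 + 329/591 = 25742/591 ≈ 43.557)
r(q) = 2*q
1/((-2208211 + b(830)) + r(S)) = 1/((-2208211 - 1833) + 2*(25742/591)) = 1/(-2210044 + 51484/591) = 1/(-1306084520/591) = -591/1306084520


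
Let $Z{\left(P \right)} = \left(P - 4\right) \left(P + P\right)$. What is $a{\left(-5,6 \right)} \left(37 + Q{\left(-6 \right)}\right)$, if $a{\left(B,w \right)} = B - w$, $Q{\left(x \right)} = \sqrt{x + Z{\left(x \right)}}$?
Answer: $-407 - 11 \sqrt{114} \approx -524.45$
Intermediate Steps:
$Z{\left(P \right)} = 2 P \left(-4 + P\right)$ ($Z{\left(P \right)} = \left(-4 + P\right) 2 P = 2 P \left(-4 + P\right)$)
$Q{\left(x \right)} = \sqrt{x + 2 x \left(-4 + x\right)}$
$a{\left(-5,6 \right)} \left(37 + Q{\left(-6 \right)}\right) = \left(-5 - 6\right) \left(37 + \sqrt{- 6 \left(-7 + 2 \left(-6\right)\right)}\right) = \left(-5 - 6\right) \left(37 + \sqrt{- 6 \left(-7 - 12\right)}\right) = - 11 \left(37 + \sqrt{\left(-6\right) \left(-19\right)}\right) = - 11 \left(37 + \sqrt{114}\right) = -407 - 11 \sqrt{114}$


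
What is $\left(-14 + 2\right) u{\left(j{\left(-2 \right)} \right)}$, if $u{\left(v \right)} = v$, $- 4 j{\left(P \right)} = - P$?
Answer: $6$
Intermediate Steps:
$j{\left(P \right)} = \frac{P}{4}$ ($j{\left(P \right)} = - \frac{\left(-1\right) P}{4} = \frac{P}{4}$)
$\left(-14 + 2\right) u{\left(j{\left(-2 \right)} \right)} = \left(-14 + 2\right) \frac{1}{4} \left(-2\right) = \left(-12\right) \left(- \frac{1}{2}\right) = 6$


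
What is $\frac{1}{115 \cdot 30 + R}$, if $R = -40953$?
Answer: $- \frac{1}{37503} \approx -2.6665 \cdot 10^{-5}$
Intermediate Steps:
$\frac{1}{115 \cdot 30 + R} = \frac{1}{115 \cdot 30 - 40953} = \frac{1}{3450 - 40953} = \frac{1}{-37503} = - \frac{1}{37503}$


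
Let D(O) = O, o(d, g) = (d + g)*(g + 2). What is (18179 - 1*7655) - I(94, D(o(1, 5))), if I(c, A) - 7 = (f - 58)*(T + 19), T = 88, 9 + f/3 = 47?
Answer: 4525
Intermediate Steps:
f = 114 (f = -27 + 3*47 = -27 + 141 = 114)
o(d, g) = (2 + g)*(d + g) (o(d, g) = (d + g)*(2 + g) = (2 + g)*(d + g))
I(c, A) = 5999 (I(c, A) = 7 + (114 - 58)*(88 + 19) = 7 + 56*107 = 7 + 5992 = 5999)
(18179 - 1*7655) - I(94, D(o(1, 5))) = (18179 - 1*7655) - 1*5999 = (18179 - 7655) - 5999 = 10524 - 5999 = 4525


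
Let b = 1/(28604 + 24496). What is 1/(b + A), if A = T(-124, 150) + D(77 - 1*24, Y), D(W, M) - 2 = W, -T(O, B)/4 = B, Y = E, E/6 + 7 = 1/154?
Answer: -53100/28939499 ≈ -0.0018349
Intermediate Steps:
E = -3231/77 (E = -42 + 6/154 = -42 + 6*(1/154) = -42 + 3/77 = -3231/77 ≈ -41.961)
Y = -3231/77 ≈ -41.961
T(O, B) = -4*B
D(W, M) = 2 + W
b = 1/53100 ≈ 1.8832e-5
A = -545 (A = -4*150 + (2 + (77 - 1*24)) = -600 + (2 + (77 - 24)) = -600 + (2 + 53) = -600 + 55 = -545)
1/(b + A) = 1/(1/53100 - 545) = 1/(-28939499/53100) = -53100/28939499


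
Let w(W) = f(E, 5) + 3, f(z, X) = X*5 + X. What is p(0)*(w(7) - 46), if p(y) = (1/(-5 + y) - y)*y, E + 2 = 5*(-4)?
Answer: 0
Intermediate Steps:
E = -22 (E = -2 + 5*(-4) = -2 - 20 = -22)
f(z, X) = 6*X (f(z, X) = 5*X + X = 6*X)
w(W) = 33 (w(W) = 6*5 + 3 = 30 + 3 = 33)
p(y) = y*(1/(-5 + y) - y)
p(0)*(w(7) - 46) = (0*(1 - 1*0² + 5*0)/(-5 + 0))*(33 - 46) = (0*(1 - 1*0 + 0)/(-5))*(-13) = (0*(-⅕)*(1 + 0 + 0))*(-13) = (0*(-⅕)*1)*(-13) = 0*(-13) = 0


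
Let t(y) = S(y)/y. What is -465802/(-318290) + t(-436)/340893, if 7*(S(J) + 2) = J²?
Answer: 17305801132139/11826808793730 ≈ 1.4633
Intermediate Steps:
S(J) = -2 + J²/7
t(y) = (-2 + y²/7)/y
-465802/(-318290) + t(-436)/340893 = -465802/(-318290) + (-2/(-436) + (⅐)*(-436))/340893 = -465802*(-1/318290) + (-2*(-1/436) - 436/7)*(1/340893) = 232901/159145 + (1/218 - 436/7)*(1/340893) = 232901/159145 - 95041/1526*1/340893 = 232901/159145 - 95041/520202718 = 17305801132139/11826808793730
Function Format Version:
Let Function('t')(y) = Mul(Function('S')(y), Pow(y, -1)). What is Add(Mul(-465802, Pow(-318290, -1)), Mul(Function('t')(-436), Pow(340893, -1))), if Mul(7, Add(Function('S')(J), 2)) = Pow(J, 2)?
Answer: Rational(17305801132139, 11826808793730) ≈ 1.4633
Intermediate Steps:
Function('S')(J) = Add(-2, Mul(Rational(1, 7), Pow(J, 2)))
Function('t')(y) = Mul(Pow(y, -1), Add(-2, Mul(Rational(1, 7), Pow(y, 2)))) (Function('t')(y) = Mul(Add(-2, Mul(Rational(1, 7), Pow(y, 2))), Pow(y, -1)) = Mul(Pow(y, -1), Add(-2, Mul(Rational(1, 7), Pow(y, 2)))))
Add(Mul(-465802, Pow(-318290, -1)), Mul(Function('t')(-436), Pow(340893, -1))) = Add(Mul(-465802, Pow(-318290, -1)), Mul(Add(Mul(-2, Pow(-436, -1)), Mul(Rational(1, 7), -436)), Pow(340893, -1))) = Add(Mul(-465802, Rational(-1, 318290)), Mul(Add(Mul(-2, Rational(-1, 436)), Rational(-436, 7)), Rational(1, 340893))) = Add(Rational(232901, 159145), Mul(Add(Rational(1, 218), Rational(-436, 7)), Rational(1, 340893))) = Add(Rational(232901, 159145), Mul(Rational(-95041, 1526), Rational(1, 340893))) = Add(Rational(232901, 159145), Rational(-95041, 520202718)) = Rational(17305801132139, 11826808793730)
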